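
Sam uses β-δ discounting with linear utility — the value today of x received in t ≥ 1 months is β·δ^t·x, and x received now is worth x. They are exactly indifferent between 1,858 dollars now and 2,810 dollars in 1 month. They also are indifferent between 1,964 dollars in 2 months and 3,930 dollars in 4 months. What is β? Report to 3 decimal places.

β ≈ 0.935

From the later pair, β·δ^2·1964 = β·δ^4·3930; dividing through, δ^2 = 1964/3930 = 0.49975, so δ = 0.70693.
Now use the now-vs-future pair: 1858 = β·δ·2810 gives β = 1858/(0.70693·2810) ≈ 0.935.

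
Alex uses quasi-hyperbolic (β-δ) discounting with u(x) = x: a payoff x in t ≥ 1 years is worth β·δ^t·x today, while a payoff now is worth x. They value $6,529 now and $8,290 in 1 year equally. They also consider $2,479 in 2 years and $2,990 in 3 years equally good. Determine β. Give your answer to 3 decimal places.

From the later pair, β·δ^2·2479 = β·δ^3·2990; dividing through, δ = 2479/2990 = 0.82910.
Now use the now-vs-future pair: 6529 = β·δ·8290 gives β = 6529/(0.82910·8290) ≈ 0.950.

β ≈ 0.950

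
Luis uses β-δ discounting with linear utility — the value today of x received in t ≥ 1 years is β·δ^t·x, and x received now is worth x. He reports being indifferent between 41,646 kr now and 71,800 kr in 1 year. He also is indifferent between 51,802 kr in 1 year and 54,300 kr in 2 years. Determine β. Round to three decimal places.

β ≈ 0.608

The second indifference involves only future payoffs, so β cancels: β·δ^1·51802 = β·δ^2·54300, giving δ = 51802/54300 = 0.95400.
Now use the now-vs-future pair: 41646 = β·δ·71800 gives β = 41646/(0.95400·71800) ≈ 0.608.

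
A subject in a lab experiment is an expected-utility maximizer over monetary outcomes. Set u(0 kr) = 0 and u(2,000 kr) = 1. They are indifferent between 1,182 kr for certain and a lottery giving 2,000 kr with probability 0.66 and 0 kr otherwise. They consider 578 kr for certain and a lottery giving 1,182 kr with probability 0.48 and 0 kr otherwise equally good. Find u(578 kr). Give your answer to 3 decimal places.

The first gamble pins u(1,182 kr): it must equal 0.66·1 + 0.34·0 = 0.66.
Then u(578 kr) = 0.48·u(1,182 kr) + 0.52·u(0 kr) = 0.48·0.66 + 0.52·0.00 = 0.3168.

0.317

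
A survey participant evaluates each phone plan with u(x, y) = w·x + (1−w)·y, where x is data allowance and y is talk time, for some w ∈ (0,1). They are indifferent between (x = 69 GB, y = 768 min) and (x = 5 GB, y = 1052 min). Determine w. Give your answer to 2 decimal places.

w = 0.82

Equating utilities: w·69 + (1−w)·768 = w·5 + (1−w)·1052.
w·(69−5) = (1−w)·(1052−768), i.e. w·64 = (1−w)·284.
Hence w = 284/(64+284) = 284/348 = 0.82.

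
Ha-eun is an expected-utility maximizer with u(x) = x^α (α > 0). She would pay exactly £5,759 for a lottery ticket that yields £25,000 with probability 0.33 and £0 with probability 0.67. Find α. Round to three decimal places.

α ≈ 0.755

The lottery's expected utility is 0.33·u(25000) + 0.67·u(0) = 0.33·25000^α (since u(0) = 0 for α > 0).
Setting u(5759) equal to that: 5759^α = 0.33·25000^α ⇒ (5759/25000)^α = 0.33.
Taking logs: α·ln(5759/25000) = ln(0.33), so α = -1.108663 / -1.468112 ≈ 0.755.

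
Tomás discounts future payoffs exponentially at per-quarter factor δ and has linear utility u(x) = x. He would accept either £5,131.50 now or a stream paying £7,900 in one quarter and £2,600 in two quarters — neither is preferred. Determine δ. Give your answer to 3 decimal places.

δ ≈ 0.550

Present value of the stream is 7900·δ + 2600·δ². Indifference gives 7900δ + 2600δ² = 5131.50.
Rearranged: 2600δ² + 7900δ − 5131.50 = 0.
δ = (−7900 + √(7900² + 4·2600·5131.50)) / (2·2600) = (−7900 + √115777600.00) / 5200 ≈ 0.550.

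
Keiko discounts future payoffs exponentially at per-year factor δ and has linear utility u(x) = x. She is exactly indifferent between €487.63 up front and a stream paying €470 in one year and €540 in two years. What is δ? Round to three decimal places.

The stream is worth 470δ + 540δ² today, so 470δ + 540δ² = 487.63.
So 540δ² + 470δ − 487.63 = 0.
By the quadratic formula (taking the positive root), δ = (−470 + √1274180.80) / 1080 ≈ 0.610.

δ ≈ 0.610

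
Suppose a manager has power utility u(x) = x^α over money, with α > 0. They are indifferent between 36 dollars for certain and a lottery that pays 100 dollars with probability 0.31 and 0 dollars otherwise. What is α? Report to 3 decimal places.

EU(lottery) = 0.31·100^α + 0.69·0 = 0.31·100^α.
Indifference: 36^α = 0.31·100^α, so (36/100)^α = 0.31.
Take logs: α = ln 0.31 / ln(36/100) ≈ 1.14636.

α ≈ 1.146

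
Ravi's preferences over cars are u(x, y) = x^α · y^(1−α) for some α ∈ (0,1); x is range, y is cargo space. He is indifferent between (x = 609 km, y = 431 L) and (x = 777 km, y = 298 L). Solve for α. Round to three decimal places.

Set the two utilities equal: 609^α·431^(1−α) = 777^α·298^(1−α).
Rearrange to (609/777)^α = (298/431)^(1−α) and take logs: α·-0.243622 = (1−α)·-0.369015.
With A = -0.243622 and B = -0.369015: α·A = (1−α)·B, so α = B/(A+B) = -0.369015/-0.612637 ≈ 0.602.

α ≈ 0.602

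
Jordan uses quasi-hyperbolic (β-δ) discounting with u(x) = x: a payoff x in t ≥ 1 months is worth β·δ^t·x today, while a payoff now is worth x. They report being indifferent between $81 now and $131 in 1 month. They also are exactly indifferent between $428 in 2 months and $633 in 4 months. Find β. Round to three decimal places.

Both payoffs in the second observation are in the future, so β drops out: δ^2·428 = δ^4·633 ⇒ δ^2 = 428/633 = 0.67615, so δ = 0.82228.
Now use the now-vs-future pair: 81 = β·δ·131 gives β = 81/(0.82228·131) ≈ 0.752.

β ≈ 0.752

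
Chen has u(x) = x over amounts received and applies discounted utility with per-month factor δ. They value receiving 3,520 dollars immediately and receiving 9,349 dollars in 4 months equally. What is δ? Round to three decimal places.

The payoff in 4 months is discounted by δ^4, so u(3520) = δ^4·u(9349) and δ^4 = u(3520)/u(9349).
With u(x) = x: δ^4 = 3520/9349 = 0.37651.
So δ = 0.37651^(1/4) ≈ 0.783.

δ ≈ 0.783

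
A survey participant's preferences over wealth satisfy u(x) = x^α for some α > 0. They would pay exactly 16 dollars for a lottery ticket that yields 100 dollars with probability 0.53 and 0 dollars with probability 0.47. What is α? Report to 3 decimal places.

α ≈ 0.346

The lottery's expected utility is 0.53·u(100) + 0.47·u(0) = 0.53·100^α (since u(0) = 0 for α > 0).
Equating: 16^α = 0.53·100^α, i.e. 0.1600^α = 0.53.
α = ln(0.53) / ln(16/100) = -0.634878/-1.832581 ≈ 0.346.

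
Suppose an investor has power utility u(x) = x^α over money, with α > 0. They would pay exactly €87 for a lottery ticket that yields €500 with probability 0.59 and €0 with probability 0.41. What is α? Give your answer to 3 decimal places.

α ≈ 0.302

EU(lottery) = 0.59·500^α + 0.41·0 = 0.59·500^α.
Equating: 87^α = 0.59·500^α, i.e. 0.1740^α = 0.59.
Taking logs: α·ln(87/500) = ln(0.59), so α = -0.527633 / -1.748700 ≈ 0.302.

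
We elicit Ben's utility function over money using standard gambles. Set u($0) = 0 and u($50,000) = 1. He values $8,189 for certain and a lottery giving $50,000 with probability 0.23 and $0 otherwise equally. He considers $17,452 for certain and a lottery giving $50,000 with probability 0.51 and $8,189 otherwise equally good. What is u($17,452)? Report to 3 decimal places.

The first gamble pins u($8,189): it must equal 0.23·1 + 0.77·0 = 0.23.
The second indifference gives u($17,452) = 0.51·u($50,000) + 0.49·u($8,189) = 0.51·1.00 + 0.49·0.23 = 0.6227.

0.623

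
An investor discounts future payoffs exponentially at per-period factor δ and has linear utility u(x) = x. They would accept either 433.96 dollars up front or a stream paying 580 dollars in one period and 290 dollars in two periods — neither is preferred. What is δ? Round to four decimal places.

The stream is worth 580δ + 290δ² today, so 580δ + 290δ² = 433.96.
That is, 290δ² + 580δ − 433.96 = 0, a quadratic in δ.
δ = (−580 + √(580² + 4·290·433.96)) / (2·290) = (−580 + √839793.60) / 580 ≈ 0.5800.

δ ≈ 0.5800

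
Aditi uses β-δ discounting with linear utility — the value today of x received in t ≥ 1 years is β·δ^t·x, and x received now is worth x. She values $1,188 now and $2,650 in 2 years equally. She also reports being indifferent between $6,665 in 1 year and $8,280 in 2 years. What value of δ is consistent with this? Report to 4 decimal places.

δ ≈ 0.8050

The second indifference involves only future payoffs, so β cancels: β·δ^1·6665 = β·δ^2·8280, giving δ = 6665/8280 = 0.80495.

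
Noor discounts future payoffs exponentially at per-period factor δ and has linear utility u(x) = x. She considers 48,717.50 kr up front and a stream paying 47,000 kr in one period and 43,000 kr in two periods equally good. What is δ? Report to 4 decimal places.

δ ≈ 0.6500

Present value of the stream is 47000·δ + 43000·δ². Indifference gives 47000δ + 43000δ² = 48717.50.
Rearranged: 43000δ² + 47000δ − 48717.50 = 0.
The positive root is δ = [−47000 + √(47000² + 4·43000·48717.50)] / (2·43000) = (−47000 + 102900.000)/86000 ≈ 0.6500.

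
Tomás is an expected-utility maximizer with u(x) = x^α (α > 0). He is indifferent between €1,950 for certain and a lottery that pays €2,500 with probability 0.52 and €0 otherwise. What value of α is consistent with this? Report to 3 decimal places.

α ≈ 2.632

Since u(0) = 0, the lottery's EU is 0.52·2500^α.
Indifference: 1950^α = 0.52·2500^α, so (1950/2500)^α = 0.52.
α = ln(0.52) / ln(1950/2500) = -0.653926/-0.248461 ≈ 2.632.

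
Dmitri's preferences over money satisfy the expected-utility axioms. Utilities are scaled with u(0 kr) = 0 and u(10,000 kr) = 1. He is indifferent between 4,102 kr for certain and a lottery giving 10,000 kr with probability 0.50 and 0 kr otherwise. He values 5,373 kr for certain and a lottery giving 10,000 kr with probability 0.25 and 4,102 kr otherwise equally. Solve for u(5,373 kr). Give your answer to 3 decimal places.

From the first indifference, u(4,102 kr) = 0.50·u(10,000 kr) + 0.50·u(0 kr) = 0.50·1 + 0.50·0 = 0.50.
The second indifference gives u(5,373 kr) = 0.25·u(10,000 kr) + 0.75·u(4,102 kr) = 0.25·1.00 + 0.75·0.50 = 0.6250.

0.625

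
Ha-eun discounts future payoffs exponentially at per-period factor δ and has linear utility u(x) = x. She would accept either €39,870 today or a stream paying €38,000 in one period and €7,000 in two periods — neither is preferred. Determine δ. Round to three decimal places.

Present value of the stream is 38000·δ + 7000·δ². Indifference gives 38000δ + 7000δ² = 39870.
That is, 7000δ² + 38000δ − 39870 = 0, a quadratic in δ.
The positive root is δ = [−38000 + √(38000² + 4·7000·39870)] / (2·7000) = (−38000 + 50600.000)/14000 ≈ 0.900.

δ ≈ 0.900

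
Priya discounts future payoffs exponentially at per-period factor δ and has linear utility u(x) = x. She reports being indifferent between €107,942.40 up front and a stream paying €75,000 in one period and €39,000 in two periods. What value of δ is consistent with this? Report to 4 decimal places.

δ ≈ 0.9600

The stream is worth 75000δ + 39000δ² today, so 75000δ + 39000δ² = 107942.40.
So 39000δ² + 75000δ − 107942.40 = 0.
The positive root is δ = [−75000 + √(75000² + 4·39000·107942.40)] / (2·39000) = (−75000 + 149880.000)/78000 ≈ 0.9600.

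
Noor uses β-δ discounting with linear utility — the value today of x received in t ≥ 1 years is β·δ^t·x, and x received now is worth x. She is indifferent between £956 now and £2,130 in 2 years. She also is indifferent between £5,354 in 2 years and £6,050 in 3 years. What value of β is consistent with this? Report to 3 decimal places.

The second indifference involves only future payoffs, so β cancels: β·δ^2·5354 = β·δ^3·6050, giving δ = 5354/6050 = 0.88496.
Substituting δ into 956 = β·δ^2·2130: β = 956/(1668.113) ≈ 0.573.

β ≈ 0.573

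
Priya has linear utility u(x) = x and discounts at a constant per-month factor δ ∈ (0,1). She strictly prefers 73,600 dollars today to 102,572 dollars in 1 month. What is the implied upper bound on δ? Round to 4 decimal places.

Under u(x) = x this choice says 73600 > δ·102572.
Dividing through by 102572 gives δ < 0.71754.

δ < 0.7175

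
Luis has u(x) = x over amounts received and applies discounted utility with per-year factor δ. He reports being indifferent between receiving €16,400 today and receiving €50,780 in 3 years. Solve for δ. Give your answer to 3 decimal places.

δ ≈ 0.686

Equating discounted utilities: u(16400) = δ^3·u(50780) ⇒ δ^3 = u(16400)/u(50780).
With u(x) = x: δ^3 = 16400/50780 = 0.32296.
So δ = 0.32296^(1/3) ≈ 0.686.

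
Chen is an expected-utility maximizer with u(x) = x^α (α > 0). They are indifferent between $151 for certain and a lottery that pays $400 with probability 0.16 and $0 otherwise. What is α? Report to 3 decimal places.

The lottery's expected utility is 0.16·u(400) + 0.84·u(0) = 0.16·400^α (since u(0) = 0 for α > 0).
Equating: 151^α = 0.16·400^α, i.e. 0.3775^α = 0.16.
α = ln(0.16) / ln(151/400) = -1.832581/-0.974185 ≈ 1.881.

α ≈ 1.881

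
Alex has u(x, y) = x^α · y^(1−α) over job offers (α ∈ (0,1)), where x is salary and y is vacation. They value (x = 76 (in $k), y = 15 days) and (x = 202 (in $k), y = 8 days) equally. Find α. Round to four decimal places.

α ≈ 0.3914

Set the two utilities equal: 76^α·15^(1−α) = 202^α·8^(1−α).
Taking logs: α·ln 76 + (1−α)·ln 15 = α·ln 202 + (1−α)·ln 8, i.e. α·-0.9775344 = (1−α)·-0.6286087.
With A = -0.9775344 and B = -0.6286087: α·A = (1−α)·B, so α = B/(A+B) = -0.6286087/-1.6061431 ≈ 0.3914.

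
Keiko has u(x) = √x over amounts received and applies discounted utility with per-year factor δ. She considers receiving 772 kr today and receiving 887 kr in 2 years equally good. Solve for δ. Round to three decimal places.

δ ≈ 0.966

Indifference means u(772) = δ^2 · u(887), so δ^2 = u(772)/u(887).
With u(x) = √x: δ^2 = √772/√887 = √(772/887) = 0.93293.
Taking the square root: δ = 0.93293^(1/2) ≈ 0.966.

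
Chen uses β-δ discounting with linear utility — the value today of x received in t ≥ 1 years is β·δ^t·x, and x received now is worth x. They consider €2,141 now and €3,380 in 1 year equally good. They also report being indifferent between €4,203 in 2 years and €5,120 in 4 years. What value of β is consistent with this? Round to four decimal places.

Both payoffs in the second observation are in the future, so β drops out: δ^2·4203 = δ^4·5120 ⇒ δ^2 = 4203/5120 = 0.82090, so δ = 0.90603.
The first indifference: 2141 = β·δ·3380, so β = 2141/(δ·3380) = 2141/(0.90603·3380) ≈ 0.6991.

β ≈ 0.6991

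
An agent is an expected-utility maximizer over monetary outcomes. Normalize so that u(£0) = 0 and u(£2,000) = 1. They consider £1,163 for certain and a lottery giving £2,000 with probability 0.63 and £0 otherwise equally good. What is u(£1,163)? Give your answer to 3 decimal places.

By the standard-gamble method, u(£1,163) is just the indifference probability on the best outcome: 0.63.

0.630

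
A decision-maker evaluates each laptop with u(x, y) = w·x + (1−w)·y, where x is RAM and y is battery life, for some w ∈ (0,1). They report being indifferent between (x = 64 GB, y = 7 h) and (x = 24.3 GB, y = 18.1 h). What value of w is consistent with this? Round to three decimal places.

w = 0.219

u(64,7) = u(24.3,18.1) means w·64 + (1−w)·7 = w·24.3 + (1−w)·18.1.
Rearranging, 39.7·w − 11.1·(1−w) = 0.
So w/(1−w) = 11.1/39.7 = 0.2796, giving w = 11.1/(39.7+11.1) = 0.219.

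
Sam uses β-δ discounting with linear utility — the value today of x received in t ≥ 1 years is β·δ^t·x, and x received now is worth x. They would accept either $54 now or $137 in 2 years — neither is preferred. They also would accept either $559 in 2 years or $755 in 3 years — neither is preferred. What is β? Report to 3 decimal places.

β ≈ 0.719

The second indifference involves only future payoffs, so β cancels: β·δ^2·559 = β·δ^3·755, giving δ = 559/755 = 0.74040.
Now use the now-vs-future pair: 54 = β·δ^2·137 gives β = 54/(0.54819·137) ≈ 0.719.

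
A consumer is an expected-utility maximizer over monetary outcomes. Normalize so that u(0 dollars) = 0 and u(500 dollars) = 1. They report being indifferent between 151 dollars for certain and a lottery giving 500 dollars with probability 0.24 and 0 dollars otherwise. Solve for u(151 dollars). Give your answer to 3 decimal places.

The indifference gives u(151 dollars) = 0.24·u(500 dollars) + 0.76·u(0 dollars) = 0.24·1 + 0.76·0 = 0.24.

0.240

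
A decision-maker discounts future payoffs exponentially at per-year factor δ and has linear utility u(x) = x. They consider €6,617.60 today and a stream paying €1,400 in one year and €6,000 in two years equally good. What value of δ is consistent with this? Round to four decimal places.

Equating present values: 6617.60 = 1400δ + 6000δ².
That is, 6000δ² + 1400δ − 6617.60 = 0, a quadratic in δ.
The positive root is δ = [−1400 + √(1400² + 4·6000·6617.60)] / (2·6000) = (−1400 + 12680.000)/12000 ≈ 0.9400.

δ ≈ 0.9400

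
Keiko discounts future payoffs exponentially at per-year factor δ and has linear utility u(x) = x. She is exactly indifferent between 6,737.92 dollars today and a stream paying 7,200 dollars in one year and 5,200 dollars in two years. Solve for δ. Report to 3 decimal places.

Present value of the stream is 7200·δ + 5200·δ². Indifference gives 7200δ + 5200δ² = 6737.92.
That is, 5200δ² + 7200δ − 6737.92 = 0, a quadratic in δ.
By the quadratic formula (taking the positive root), δ = (−7200 + √191988736.00) / 10400 ≈ 0.640.

δ ≈ 0.640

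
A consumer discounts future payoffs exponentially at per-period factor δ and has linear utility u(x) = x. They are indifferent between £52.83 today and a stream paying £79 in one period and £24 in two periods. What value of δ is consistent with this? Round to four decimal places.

The stream is worth 79δ + 24δ² today, so 79δ + 24δ² = 52.83.
That is, 24δ² + 79δ − 52.83 = 0, a quadratic in δ.
The positive root is δ = [−79 + √(79² + 4·24·52.83)] / (2·24) = (−79 + 106.361)/48 ≈ 0.5700.

δ ≈ 0.5700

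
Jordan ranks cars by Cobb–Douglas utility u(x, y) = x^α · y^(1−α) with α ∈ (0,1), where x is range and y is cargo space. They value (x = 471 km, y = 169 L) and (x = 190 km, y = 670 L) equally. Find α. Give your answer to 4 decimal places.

Set the two utilities equal: 471^α·169^(1−α) = 190^α·670^(1−α).
Taking logs: α·ln 471 + (1−α)·ln 169 = α·ln 190 + (1−α)·ln 670, i.e. α·0.9078340 = (1−α)·1.3773790.
So α/(1−α) = (1.3773790)/(0.9078340) = 1.5172146, and α = 1.5172146/2.5172146 ≈ 0.6027.

α ≈ 0.6027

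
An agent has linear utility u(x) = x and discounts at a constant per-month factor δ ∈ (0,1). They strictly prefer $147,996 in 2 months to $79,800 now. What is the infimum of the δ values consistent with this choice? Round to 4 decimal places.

δ > 0.7343

Under u(x) = x this choice says 79800 < δ^2·147996.
Hence δ^2 > 79800/147996 = 0.53920, and x ↦ x^(1/2) is increasing on (0,∞).
δ > (79800/147996)^(1/2) ≈ 0.7343.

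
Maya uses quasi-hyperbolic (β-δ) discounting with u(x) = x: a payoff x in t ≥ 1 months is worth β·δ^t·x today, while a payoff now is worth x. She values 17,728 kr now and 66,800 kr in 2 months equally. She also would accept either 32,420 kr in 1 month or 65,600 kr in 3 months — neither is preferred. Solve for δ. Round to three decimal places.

From the later pair, β·δ^1·32420 = β·δ^3·65600; dividing through, δ^2 = 32420/65600 = 0.49421, so δ = 0.70300.

δ ≈ 0.703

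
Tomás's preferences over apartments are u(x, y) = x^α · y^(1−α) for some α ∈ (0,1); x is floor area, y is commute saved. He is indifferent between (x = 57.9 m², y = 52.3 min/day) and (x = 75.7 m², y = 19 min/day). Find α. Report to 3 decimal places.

α ≈ 0.791

The Cobb–Douglas utilities coincide, so 57.9^α·52.3^(1−α) = 75.7^α·19^(1−α).
(57.9/75.7)^α = (19/52.3)^(1−α); take logs: α·ln(57.9/75.7) = (1−α)·ln(19/52.3), i.e. α·-0.268061 = (1−α)·-1.012557.
Thus α·(-1.280618) = -1.012557, so α = -1.012557/-1.280618 ≈ 0.791.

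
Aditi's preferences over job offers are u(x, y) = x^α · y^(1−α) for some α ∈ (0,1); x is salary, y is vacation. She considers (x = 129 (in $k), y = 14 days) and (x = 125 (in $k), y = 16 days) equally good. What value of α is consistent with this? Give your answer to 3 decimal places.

α ≈ 0.809

Set the two utilities equal: 129^α·14^(1−α) = 125^α·16^(1−α).
(129/125)^α = (16/14)^(1−α); take logs: α·ln(129/125) = (1−α)·ln(16/14), i.e. α·0.031499 = (1−α)·0.133531.
So α/(1−α) = (0.133531)/(0.031499) = 4.239214, and α = 4.239214/5.239214 ≈ 0.809.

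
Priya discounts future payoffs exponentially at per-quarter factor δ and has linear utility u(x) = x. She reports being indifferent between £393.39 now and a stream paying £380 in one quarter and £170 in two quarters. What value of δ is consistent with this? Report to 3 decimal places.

δ ≈ 0.770

The stream is worth 380δ + 170δ² today, so 380δ + 170δ² = 393.39.
So 170δ² + 380δ − 393.39 = 0.
By the quadratic formula (taking the positive root), δ = (−380 + √411905.20) / 340 ≈ 0.770.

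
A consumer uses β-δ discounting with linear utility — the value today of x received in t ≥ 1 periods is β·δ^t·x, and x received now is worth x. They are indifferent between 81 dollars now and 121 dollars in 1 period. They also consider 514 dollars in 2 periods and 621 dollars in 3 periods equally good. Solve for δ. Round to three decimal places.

Both payoffs in the second observation are in the future, so β drops out: δ^2·514 = δ^3·621 ⇒ δ = 514/621 = 0.82770.

δ ≈ 0.828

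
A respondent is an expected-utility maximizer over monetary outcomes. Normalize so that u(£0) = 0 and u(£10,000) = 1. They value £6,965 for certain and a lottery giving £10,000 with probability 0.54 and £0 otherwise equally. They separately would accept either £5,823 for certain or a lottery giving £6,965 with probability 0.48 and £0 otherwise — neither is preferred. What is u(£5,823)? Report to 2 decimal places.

0.26

From the first indifference, u(£6,965) = 0.54·u(£10,000) + 0.46·u(£0) = 0.54·1 + 0.46·0 = 0.54.
The second indifference gives u(£5,823) = 0.48·u(£6,965) + 0.52·u(£0) = 0.48·0.54 + 0.52·0.00 = 0.2592.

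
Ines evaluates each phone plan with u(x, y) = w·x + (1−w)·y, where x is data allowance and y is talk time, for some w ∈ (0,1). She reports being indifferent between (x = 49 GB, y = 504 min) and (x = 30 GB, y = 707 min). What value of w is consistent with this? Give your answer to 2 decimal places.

w = 0.91

Indifference: w·49 + (1−w)·504 = w·30 + (1−w)·707.
w·(49−30) = (1−w)·(707−504), i.e. w·19 = (1−w)·203.
The marginal rate of substitution is 203/19, so w = 203/(19+203) = 0.91.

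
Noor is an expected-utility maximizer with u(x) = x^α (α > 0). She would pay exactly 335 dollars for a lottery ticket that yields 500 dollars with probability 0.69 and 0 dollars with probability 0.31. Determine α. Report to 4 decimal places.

α ≈ 0.9266

The lottery's expected utility is 0.69·u(500) + 0.31·u(0) = 0.69·500^α (since u(0) = 0 for α > 0).
Setting u(335) equal to that: 335^α = 0.69·500^α ⇒ (335/500)^α = 0.69.
Take logs: α = ln 0.69 / ln(335/500) ≈ 0.926553.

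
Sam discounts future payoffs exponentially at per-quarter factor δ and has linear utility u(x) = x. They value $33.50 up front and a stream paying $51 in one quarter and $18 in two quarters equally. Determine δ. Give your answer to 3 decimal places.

δ ≈ 0.550

Present value of the stream is 51·δ + 18·δ². Indifference gives 51δ + 18δ² = 33.50.
Rearranged: 18δ² + 51δ − 33.50 = 0.
The positive root is δ = [−51 + √(51² + 4·18·33.50)] / (2·18) = (−51 + 70.803)/36 ≈ 0.550.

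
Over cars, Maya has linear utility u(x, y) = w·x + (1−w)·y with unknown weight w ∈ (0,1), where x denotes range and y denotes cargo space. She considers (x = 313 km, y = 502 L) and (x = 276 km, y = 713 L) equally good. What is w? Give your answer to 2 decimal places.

w = 0.85

Indifference: w·313 + (1−w)·502 = w·276 + (1−w)·713.
Rearranging, 37·w − 211·(1−w) = 0.
The marginal rate of substitution is 211/37, so w = 211/(37+211) = 0.85.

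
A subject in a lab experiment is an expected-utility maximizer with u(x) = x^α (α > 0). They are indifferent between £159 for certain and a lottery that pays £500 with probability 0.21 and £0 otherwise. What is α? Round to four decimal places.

α ≈ 1.3622

Since u(0) = 0, the lottery's EU is 0.21·500^α.
Indifference: 159^α = 0.21·500^α, so (159/500)^α = 0.21.
Take logs: α = ln 0.21 / ln(159/500) ≈ 1.362174.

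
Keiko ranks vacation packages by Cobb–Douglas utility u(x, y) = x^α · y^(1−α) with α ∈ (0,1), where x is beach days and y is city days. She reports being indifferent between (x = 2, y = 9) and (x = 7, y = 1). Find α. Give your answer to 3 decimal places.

Set the two utilities equal: 2^α·9^(1−α) = 7^α·1^(1−α).
Taking logs: α·ln 2 + (1−α)·ln 9 = α·ln 7 + (1−α)·ln 1, i.e. α·-1.252763 = (1−α)·-2.197225.
So α/(1−α) = (-2.197225)/(-1.252763) = 1.753903, and α = 1.753903/2.753903 ≈ 0.637.

α ≈ 0.637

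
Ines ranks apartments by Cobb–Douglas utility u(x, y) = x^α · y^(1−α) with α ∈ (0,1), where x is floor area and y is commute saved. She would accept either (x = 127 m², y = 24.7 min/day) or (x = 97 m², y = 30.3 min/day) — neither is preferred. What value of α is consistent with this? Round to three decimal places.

Set the two utilities equal: 127^α·24.7^(1−α) = 97^α·30.3^(1−α).
Rearrange to (127/97)^α = (30.3/24.7)^(1−α) and take logs: α·0.269476 = (1−α)·0.204344.
With A = 0.269476 and B = 0.204344: α·A = (1−α)·B, so α = B/(A+B) = 0.204344/0.473820 ≈ 0.431.

α ≈ 0.431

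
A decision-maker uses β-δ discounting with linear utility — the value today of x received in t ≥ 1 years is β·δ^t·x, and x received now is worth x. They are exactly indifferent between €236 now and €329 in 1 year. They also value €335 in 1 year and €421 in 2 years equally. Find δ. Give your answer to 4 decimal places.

δ ≈ 0.7957

The second indifference involves only future payoffs, so β cancels: β·δ^1·335 = β·δ^2·421, giving δ = 335/421 = 0.79572.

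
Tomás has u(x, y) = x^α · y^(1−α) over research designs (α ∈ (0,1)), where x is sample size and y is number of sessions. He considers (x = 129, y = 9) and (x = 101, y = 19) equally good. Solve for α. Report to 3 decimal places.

Set the two utilities equal: 129^α·9^(1−α) = 101^α·19^(1−α).
Rearrange to (129/101)^α = (19/9)^(1−α) and take logs: α·0.244692 = (1−α)·0.747214.
With A = 0.244692 and B = 0.747214: α·A = (1−α)·B, so α = B/(A+B) = 0.747214/0.991906 ≈ 0.753.

α ≈ 0.753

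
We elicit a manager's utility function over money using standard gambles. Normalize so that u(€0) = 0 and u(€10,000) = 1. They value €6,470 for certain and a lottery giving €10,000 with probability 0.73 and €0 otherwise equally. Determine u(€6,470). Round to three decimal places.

By the standard-gamble method, u(€6,470) is just the indifference probability on the best outcome: 0.73.

0.730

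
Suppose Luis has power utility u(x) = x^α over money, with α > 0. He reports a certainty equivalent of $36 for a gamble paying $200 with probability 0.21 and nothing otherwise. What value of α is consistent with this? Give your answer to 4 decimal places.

EU(lottery) = 0.21·200^α + 0.79·0 = 0.21·200^α.
Equating: 36^α = 0.21·200^α, i.e. 0.1800^α = 0.21.
Take logs: α = ln 0.21 / ln(36/200) ≈ 0.910106.

α ≈ 0.9101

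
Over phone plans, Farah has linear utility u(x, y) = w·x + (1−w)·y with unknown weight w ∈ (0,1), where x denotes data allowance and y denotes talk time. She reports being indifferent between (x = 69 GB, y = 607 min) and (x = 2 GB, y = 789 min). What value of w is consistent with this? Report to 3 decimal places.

w = 0.731

u(69,607) = u(2,789) means w·69 + (1−w)·607 = w·2 + (1−w)·789.
Rearranging, 67·w − 182·(1−w) = 0.
Hence w = 182/(67+182) = 182/249 = 0.731.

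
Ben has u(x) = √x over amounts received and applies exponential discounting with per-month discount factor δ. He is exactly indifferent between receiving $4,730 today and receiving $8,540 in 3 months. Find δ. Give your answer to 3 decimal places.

δ ≈ 0.906

The payoff in 3 months is discounted by δ^3, so u(4730) = δ^3·u(8540) and δ^3 = u(4730)/u(8540).
Since u(x) = √x, δ^3 = √(4730/8540) = 0.74422.
Hence δ = (0.74422)^(1/3) = 0.90622.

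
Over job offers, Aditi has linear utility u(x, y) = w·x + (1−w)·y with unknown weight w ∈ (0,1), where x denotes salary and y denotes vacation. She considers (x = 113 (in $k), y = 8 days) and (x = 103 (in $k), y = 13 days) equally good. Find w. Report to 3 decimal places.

u(113,8) = u(103,13) means w·113 + (1−w)·8 = w·103 + (1−w)·13.
Collecting terms: w·10 = (1−w)·5.
So w/(1−w) = 5/10 = 0.5000, giving w = 5/(10+5) = 0.333.

w = 0.333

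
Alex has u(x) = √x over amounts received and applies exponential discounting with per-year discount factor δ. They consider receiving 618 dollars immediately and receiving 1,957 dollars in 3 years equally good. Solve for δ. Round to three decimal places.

Indifference means u(618) = δ^3 · u(1957), so δ^3 = u(618)/u(1957).
With u(x) = √x: δ^3 = √618/√1957 = √(618/1957) = 0.56195.
Hence δ = (0.56195)^(1/3) = 0.82521.

δ ≈ 0.825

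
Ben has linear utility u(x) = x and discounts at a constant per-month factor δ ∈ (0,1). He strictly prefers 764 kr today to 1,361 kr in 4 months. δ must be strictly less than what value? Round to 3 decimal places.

δ < 0.866

Comparing present values: 764 > δ^4·1361.
So δ^4 < 764/1361 = 0.56135; taking the 4th root of both positive sides preserves the inequality.
δ < (764/1361)^(1/4) ≈ 0.866.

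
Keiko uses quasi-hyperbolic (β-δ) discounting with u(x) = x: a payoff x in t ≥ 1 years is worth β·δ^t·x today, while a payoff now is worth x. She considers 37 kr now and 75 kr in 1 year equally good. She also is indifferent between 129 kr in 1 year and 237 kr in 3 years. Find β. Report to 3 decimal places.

β ≈ 0.669

Both payoffs in the second observation are in the future, so β drops out: δ^1·129 = δ^3·237 ⇒ δ^2 = 129/237 = 0.54430, so δ = 0.73777.
The first indifference: 37 = β·δ·75, so β = 37/(δ·75) = 37/(0.73777·75) ≈ 0.669.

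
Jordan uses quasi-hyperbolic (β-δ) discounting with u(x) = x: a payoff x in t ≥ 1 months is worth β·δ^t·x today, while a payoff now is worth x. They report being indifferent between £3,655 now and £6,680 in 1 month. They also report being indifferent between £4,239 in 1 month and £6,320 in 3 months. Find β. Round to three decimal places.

β ≈ 0.668

The second indifference involves only future payoffs, so β cancels: β·δ^1·4239 = β·δ^3·6320, giving δ^2 = 4239/6320 = 0.67073, so δ = 0.81898.
Substituting δ into 3655 = β·δ·6680: β = 3655/(5470.785) ≈ 0.668.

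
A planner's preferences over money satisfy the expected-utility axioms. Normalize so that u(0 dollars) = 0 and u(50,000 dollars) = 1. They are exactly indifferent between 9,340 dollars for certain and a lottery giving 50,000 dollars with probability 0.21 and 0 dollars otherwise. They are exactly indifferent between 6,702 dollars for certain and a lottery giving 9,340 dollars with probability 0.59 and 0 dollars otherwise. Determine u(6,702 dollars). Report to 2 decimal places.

The first gamble pins u(9,340 dollars): it must equal 0.21·1 + 0.79·0 = 0.21.
Then u(6,702 dollars) = 0.59·u(9,340 dollars) + 0.41·u(0 dollars) = 0.59·0.21 + 0.41·0.00 = 0.1239.

0.12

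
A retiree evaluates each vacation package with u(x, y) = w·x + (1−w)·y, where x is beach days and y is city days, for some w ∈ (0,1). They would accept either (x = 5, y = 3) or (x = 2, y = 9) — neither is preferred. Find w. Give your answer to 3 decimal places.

w = 0.667

Indifference: w·5 + (1−w)·3 = w·2 + (1−w)·9.
Rearranging, 3·w − 6·(1−w) = 0.
Hence w = 6/(3+6) = 6/9 = 0.667.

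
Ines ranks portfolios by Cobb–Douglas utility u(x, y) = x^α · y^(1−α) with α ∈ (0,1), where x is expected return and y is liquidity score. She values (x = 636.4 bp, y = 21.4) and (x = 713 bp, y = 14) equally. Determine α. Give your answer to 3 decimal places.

α ≈ 0.789

Indifference: 636.4^α · 21.4^(1−α) = 713^α · 14^(1−α).
(636.4/713)^α = (14/21.4)^(1−α); take logs: α·ln(636.4/713) = (1−α)·ln(14/21.4), i.e. α·-0.113654 = (1−α)·-0.424334.
So α/(1−α) = (-0.424334)/(-0.113654) = 3.733560, and α = 3.733560/4.733560 ≈ 0.789.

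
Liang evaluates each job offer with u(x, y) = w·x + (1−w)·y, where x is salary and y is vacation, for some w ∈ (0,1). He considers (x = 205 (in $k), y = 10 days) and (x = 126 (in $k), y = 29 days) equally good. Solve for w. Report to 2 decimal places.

w = 0.19

u(205,10) = u(126,29) means w·205 + (1−w)·10 = w·126 + (1−w)·29.
w·(205−126) = (1−w)·(29−10), i.e. w·79 = (1−w)·19.
So w/(1−w) = 19/79 = 0.2405, giving w = 19/(79+19) = 0.19.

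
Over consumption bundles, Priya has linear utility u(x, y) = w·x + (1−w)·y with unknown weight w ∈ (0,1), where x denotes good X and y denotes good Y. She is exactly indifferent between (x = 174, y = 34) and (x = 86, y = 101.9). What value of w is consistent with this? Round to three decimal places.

Equating utilities: w·174 + (1−w)·34 = w·86 + (1−w)·101.9.
Collecting terms: w·88 = (1−w)·67.9.
Hence w = 67.9/(88+67.9) = 67.9/155.9 = 0.436.

w = 0.436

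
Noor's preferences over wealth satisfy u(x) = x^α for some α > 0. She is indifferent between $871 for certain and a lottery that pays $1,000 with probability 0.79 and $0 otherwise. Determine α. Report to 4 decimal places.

Since u(0) = 0, the lottery's EU is 0.79·1000^α.
Setting u(871) equal to that: 871^α = 0.79·1000^α ⇒ (871/1000)^α = 0.79.
Take logs: α = ln 0.79 / ln(871/1000) ≈ 1.706732.

α ≈ 1.7067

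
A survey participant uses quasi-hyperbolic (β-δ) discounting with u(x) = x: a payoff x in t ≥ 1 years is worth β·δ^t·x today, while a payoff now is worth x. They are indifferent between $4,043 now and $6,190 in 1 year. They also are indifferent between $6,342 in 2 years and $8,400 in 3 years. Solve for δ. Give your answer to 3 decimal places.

From the later pair, β·δ^2·6342 = β·δ^3·8400; dividing through, δ = 6342/8400 = 0.75500.

δ ≈ 0.755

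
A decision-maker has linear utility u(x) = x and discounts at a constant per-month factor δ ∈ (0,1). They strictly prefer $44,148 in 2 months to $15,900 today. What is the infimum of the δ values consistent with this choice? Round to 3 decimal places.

Under u(x) = x this choice says 15900 < δ^2·44148.
So δ^2 > 15900/44148 = 0.36015; taking the square root of both positive sides preserves the inequality.
δ > 0.36015^(1/2) = 0.600.

δ > 0.600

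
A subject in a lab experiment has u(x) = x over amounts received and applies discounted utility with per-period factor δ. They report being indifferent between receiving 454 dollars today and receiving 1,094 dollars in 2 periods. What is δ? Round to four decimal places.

δ ≈ 0.6442

Equating discounted utilities: u(454) = δ^2·u(1094) ⇒ δ^2 = u(454)/u(1094).
With u(x) = x: δ^2 = 454/1094 = 0.41499.
Hence δ = (0.41499)^(1/2) = 0.644198.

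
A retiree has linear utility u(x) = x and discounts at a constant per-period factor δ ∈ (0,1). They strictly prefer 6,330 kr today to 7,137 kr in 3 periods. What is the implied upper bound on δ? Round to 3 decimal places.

Under u(x) = x this choice says 6330 > δ^3·7137.
Hence δ^3 < 6330/7137 = 0.88693, and x ↦ x^(1/3) is increasing on (0,∞).
δ < 0.88693^(1/3) = 0.961.

δ < 0.961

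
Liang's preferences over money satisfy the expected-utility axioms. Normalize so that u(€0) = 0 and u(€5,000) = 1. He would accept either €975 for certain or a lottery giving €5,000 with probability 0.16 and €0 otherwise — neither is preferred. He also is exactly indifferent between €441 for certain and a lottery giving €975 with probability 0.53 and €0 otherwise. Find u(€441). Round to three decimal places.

First, u(€975) = 0.16·u(€5,000) + 0.84·u(€0) = 0.16.
The second indifference gives u(€441) = 0.53·u(€975) + 0.47·u(€0) = 0.53·0.16 + 0.47·0.00 = 0.0848.

0.085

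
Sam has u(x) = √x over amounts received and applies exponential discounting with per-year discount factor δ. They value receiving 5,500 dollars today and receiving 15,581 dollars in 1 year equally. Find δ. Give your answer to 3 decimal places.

δ ≈ 0.594

Indifference means u(5500) = δ · u(15581), so δ = u(5500)/u(15581).
Since u(x) = √x, δ = √(5500/15581) = 0.59413.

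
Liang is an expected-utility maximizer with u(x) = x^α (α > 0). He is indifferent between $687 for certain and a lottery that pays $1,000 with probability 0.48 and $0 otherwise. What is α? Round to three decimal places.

α ≈ 1.955

EU(lottery) = 0.48·1000^α + 0.52·0 = 0.48·1000^α.
Indifference: 687^α = 0.48·1000^α, so (687/1000)^α = 0.48.
Take logs: α = ln 0.48 / ln(687/1000) ≈ 1.95506.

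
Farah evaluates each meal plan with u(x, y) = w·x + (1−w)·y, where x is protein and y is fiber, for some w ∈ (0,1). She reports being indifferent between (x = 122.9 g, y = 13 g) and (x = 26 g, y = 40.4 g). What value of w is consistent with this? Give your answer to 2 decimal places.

Equating utilities: w·122.9 + (1−w)·13 = w·26 + (1−w)·40.4.
w·(122.9−26) = (1−w)·(40.4−13), i.e. w·96.9 = (1−w)·27.4.
The marginal rate of substitution is 27.4/96.9, so w = 27.4/(96.9+27.4) = 0.22.

w = 0.22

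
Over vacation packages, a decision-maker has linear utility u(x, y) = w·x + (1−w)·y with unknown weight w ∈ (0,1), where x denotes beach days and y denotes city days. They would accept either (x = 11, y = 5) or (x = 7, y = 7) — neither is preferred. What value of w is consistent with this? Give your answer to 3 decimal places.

u(11,5) = u(7,7) means w·11 + (1−w)·5 = w·7 + (1−w)·7.
Rearranging, 4·w − 2·(1−w) = 0.
The marginal rate of substitution is 2/4, so w = 2/(4+2) = 0.333.

w = 0.333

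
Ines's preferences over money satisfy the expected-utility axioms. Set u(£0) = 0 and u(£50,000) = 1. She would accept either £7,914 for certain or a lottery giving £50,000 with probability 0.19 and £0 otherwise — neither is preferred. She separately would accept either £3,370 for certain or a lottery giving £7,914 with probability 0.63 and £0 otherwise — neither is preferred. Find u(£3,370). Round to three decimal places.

0.120

From the first indifference, u(£7,914) = 0.19·u(£50,000) + 0.81·u(£0) = 0.19·1 + 0.81·0 = 0.19.
The second indifference gives u(£3,370) = 0.63·u(£7,914) + 0.37·u(£0) = 0.63·0.19 + 0.37·0.00 = 0.1197.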